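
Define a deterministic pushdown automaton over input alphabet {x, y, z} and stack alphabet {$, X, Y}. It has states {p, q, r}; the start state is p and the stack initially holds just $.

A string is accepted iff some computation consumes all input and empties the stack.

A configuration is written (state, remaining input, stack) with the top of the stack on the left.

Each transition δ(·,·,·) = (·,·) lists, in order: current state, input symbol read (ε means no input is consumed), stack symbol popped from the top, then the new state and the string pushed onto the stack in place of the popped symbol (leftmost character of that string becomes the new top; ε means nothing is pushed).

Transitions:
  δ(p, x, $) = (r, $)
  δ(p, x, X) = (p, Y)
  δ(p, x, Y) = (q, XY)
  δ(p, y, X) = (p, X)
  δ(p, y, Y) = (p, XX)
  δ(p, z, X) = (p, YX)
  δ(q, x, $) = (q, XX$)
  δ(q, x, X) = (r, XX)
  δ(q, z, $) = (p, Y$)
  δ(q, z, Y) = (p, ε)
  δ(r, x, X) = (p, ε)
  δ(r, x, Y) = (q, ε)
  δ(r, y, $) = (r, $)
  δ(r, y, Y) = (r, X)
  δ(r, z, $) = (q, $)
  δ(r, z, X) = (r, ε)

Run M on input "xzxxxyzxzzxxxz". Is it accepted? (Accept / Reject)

Reject

(p, xzxxxyzxzzxxxz, $)
  read x, top $: go to r, push $ → (r, zxxxyzxzzxxxz, $)
  read z, top $: go to q, push $ → (q, xxxyzxzzxxxz, $)
  read x, top $: go to q, push XX$ → (q, xxyzxzzxxxz, XX$)
  read x, top X: go to r, push XX → (r, xyzxzzxxxz, XXX$)
  read x, top X: go to p, push ε → (p, yzxzzxxxz, XX$)
  read y, top X: go to p, push X → (p, zxzzxxxz, XX$)
  read z, top X: go to p, push YX → (p, xzzxxxz, YXX$)
  read x, top Y: go to q, push XY → (q, zzxxxz, XYXX$)
No transition applies at (q, zzxxxz, XYXX$); input not fully consumed.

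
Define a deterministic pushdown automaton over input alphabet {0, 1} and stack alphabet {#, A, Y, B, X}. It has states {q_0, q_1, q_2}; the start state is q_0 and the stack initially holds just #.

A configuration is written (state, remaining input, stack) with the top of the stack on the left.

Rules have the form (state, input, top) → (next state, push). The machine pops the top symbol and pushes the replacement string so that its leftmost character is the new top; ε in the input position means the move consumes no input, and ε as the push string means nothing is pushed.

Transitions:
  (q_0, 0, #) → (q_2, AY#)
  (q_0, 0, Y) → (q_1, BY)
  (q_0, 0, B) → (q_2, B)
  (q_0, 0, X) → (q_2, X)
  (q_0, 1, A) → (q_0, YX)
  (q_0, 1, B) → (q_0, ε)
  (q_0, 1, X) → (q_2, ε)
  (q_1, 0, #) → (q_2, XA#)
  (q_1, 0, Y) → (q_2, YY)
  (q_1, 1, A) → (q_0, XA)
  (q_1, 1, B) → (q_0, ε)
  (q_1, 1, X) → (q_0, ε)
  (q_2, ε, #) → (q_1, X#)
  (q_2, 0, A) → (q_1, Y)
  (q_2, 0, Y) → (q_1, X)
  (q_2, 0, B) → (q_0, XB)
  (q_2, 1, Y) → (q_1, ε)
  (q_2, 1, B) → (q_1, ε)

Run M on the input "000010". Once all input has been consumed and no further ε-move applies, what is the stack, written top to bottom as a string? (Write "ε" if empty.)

BYY#

(q_0, 000010, #) ⊢ (q_2, 00010, AY#) ⊢ (q_1, 0010, YY#) ⊢ (q_2, 010, YYY#) ⊢ (q_1, 10, XYY#) ⊢ (q_0, 0, YY#) ⊢ (q_1, ε, BYY#)
All input consumed in state q_1 with stack BYY#.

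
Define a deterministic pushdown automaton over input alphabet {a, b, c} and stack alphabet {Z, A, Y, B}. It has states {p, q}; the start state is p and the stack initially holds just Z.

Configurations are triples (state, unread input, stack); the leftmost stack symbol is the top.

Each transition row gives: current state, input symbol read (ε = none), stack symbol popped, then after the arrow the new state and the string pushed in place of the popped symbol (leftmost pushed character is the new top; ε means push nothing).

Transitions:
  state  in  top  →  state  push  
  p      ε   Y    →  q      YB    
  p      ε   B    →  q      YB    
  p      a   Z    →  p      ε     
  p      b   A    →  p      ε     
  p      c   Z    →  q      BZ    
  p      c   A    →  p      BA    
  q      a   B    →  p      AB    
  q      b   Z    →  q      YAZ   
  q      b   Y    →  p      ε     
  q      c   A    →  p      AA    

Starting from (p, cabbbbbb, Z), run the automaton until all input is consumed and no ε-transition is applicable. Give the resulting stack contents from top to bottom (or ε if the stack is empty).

(p, cabbbbbb, Z) ⊢ (q, abbbbbb, BZ) ⊢ (p, bbbbbb, ABZ) ⊢ (p, bbbbb, BZ) ⊢ (q, bbbbb, YBZ) ⊢ (p, bbbb, BZ) ⊢ (q, bbbb, YBZ) ⊢ (p, bbb, BZ) ⊢ (q, bbb, YBZ) ⊢ (p, bb, BZ) ⊢ (q, bb, YBZ) ⊢ (p, b, BZ) ⊢ (q, b, YBZ) ⊢ (p, ε, BZ) ⊢ (q, ε, YBZ)
All input consumed in state q with stack YBZ.

YBZ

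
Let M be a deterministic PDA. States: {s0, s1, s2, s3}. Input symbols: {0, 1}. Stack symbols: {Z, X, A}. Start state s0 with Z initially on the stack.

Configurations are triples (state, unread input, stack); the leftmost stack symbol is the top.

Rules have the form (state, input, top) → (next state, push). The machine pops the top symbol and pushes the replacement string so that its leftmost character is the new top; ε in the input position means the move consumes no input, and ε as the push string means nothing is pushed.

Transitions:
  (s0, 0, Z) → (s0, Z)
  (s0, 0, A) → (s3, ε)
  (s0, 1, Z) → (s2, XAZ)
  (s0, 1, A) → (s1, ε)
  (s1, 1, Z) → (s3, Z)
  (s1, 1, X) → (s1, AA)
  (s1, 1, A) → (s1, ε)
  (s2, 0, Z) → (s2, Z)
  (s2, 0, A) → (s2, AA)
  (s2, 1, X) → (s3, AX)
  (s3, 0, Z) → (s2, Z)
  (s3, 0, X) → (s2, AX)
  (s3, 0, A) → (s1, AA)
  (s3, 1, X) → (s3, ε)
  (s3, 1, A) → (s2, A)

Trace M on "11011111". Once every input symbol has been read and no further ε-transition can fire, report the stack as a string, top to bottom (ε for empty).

(s0, 11011111, Z)
  read 1, top Z: go to s2, push XAZ → (s2, 1011111, XAZ)
  read 1, top X: go to s3, push AX → (s3, 011111, AXAZ)
  read 0, top A: go to s1, push AA → (s1, 11111, AAXAZ)
  read 1, top A: go to s1, push ε → (s1, 1111, AXAZ)
  read 1, top A: go to s1, push ε → (s1, 111, XAZ)
  read 1, top X: go to s1, push AA → (s1, 11, AAAZ)
  read 1, top A: go to s1, push ε → (s1, 1, AAZ)
  read 1, top A: go to s1, push ε → (s1, ε, AZ)
All input consumed in state s1 with stack AZ.

AZ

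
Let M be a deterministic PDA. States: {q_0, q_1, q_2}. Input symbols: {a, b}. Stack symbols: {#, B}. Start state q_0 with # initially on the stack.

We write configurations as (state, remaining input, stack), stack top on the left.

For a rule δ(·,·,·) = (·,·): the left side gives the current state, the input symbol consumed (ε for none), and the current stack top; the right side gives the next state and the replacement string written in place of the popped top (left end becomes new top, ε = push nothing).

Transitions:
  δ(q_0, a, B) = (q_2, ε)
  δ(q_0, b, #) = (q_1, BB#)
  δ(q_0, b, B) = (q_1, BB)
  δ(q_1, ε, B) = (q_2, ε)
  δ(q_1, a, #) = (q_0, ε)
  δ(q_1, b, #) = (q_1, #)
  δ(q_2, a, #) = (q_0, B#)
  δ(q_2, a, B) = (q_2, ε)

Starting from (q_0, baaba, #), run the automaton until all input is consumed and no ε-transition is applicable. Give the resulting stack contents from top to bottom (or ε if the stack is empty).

#

(q_0, baaba, #)
  read b, top #: go to q_1, push BB# → (q_1, aaba, BB#)
  ε-move, top B: go to q_2, push ε → (q_2, aaba, B#)
  read a, top B: go to q_2, push ε → (q_2, aba, #)
  read a, top #: go to q_0, push B# → (q_0, ba, B#)
  read b, top B: go to q_1, push BB → (q_1, a, BB#)
  ε-move, top B: go to q_2, push ε → (q_2, a, B#)
  read a, top B: go to q_2, push ε → (q_2, ε, #)
All input consumed in state q_2 with stack #.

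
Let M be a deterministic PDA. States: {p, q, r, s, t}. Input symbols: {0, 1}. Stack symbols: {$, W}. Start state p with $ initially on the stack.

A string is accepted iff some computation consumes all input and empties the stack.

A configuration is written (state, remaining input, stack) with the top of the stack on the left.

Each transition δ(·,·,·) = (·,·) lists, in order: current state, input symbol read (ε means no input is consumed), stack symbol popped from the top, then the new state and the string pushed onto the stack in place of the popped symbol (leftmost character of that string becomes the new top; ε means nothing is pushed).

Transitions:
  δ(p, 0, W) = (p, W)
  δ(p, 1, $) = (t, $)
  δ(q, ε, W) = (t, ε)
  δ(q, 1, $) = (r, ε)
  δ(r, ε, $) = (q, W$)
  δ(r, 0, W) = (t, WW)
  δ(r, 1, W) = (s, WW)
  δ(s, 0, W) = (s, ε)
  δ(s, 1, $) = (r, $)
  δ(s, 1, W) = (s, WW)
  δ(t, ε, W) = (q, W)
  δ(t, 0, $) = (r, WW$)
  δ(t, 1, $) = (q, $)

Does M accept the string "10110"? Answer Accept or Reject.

(p, 10110, $)
  read 1, top $: go to t, push $ → (t, 0110, $)
  read 0, top $: go to r, push WW$ → (r, 110, WW$)
  read 1, top W: go to s, push WW → (s, 10, WWW$)
  read 1, top W: go to s, push WW → (s, 0, WWWW$)
  read 0, top W: go to s, push ε → (s, ε, WWW$)
All input consumed; stack is WWW$, not empty, and no further ε-move applies.

Reject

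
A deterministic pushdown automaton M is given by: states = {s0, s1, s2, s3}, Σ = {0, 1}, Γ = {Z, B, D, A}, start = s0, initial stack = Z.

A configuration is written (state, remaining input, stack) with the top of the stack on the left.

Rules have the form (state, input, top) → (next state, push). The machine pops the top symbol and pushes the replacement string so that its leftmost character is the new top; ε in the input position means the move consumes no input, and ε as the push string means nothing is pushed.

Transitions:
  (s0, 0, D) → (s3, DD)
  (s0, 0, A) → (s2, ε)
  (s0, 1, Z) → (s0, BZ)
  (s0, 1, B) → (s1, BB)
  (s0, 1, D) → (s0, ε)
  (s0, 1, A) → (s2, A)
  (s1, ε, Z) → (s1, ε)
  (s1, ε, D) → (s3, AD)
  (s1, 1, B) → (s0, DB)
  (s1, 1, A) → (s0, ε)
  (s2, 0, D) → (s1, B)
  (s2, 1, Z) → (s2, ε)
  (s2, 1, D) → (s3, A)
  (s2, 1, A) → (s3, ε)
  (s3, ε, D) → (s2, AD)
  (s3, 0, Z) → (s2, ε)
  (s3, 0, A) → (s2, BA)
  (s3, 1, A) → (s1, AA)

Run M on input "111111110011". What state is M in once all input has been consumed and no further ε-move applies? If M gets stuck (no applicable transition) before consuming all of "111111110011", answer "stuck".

stuck

(s0, 111111110011, Z)
  read 1, top Z: go to s0, push BZ → (s0, 11111110011, BZ)
  read 1, top B: go to s1, push BB → (s1, 1111110011, BBZ)
  read 1, top B: go to s0, push DB → (s0, 111110011, DBBZ)
  read 1, top D: go to s0, push ε → (s0, 11110011, BBZ)
  read 1, top B: go to s1, push BB → (s1, 1110011, BBBZ)
  read 1, top B: go to s0, push DB → (s0, 110011, DBBBZ)
  read 1, top D: go to s0, push ε → (s0, 10011, BBBZ)
  read 1, top B: go to s1, push BB → (s1, 0011, BBBBZ)
No transition for (s1, 0, top B); M blocks with input 0011 remaining.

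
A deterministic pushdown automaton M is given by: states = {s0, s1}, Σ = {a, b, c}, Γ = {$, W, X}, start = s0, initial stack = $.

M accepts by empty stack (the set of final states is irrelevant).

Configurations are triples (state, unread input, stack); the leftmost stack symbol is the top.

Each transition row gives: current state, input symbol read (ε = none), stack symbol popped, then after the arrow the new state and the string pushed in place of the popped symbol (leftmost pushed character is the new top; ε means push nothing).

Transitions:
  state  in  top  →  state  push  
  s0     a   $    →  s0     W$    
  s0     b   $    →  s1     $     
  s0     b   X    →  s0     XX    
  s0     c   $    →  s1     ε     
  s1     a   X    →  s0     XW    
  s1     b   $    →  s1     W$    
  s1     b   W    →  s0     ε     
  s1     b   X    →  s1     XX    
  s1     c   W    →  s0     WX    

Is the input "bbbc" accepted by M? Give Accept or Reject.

(s0, bbbc, $) ⊢ (s1, bbc, $) ⊢ (s1, bc, W$) ⊢ (s0, c, $) ⊢ (s1, ε, ε)
All input consumed and the stack is empty.

Accept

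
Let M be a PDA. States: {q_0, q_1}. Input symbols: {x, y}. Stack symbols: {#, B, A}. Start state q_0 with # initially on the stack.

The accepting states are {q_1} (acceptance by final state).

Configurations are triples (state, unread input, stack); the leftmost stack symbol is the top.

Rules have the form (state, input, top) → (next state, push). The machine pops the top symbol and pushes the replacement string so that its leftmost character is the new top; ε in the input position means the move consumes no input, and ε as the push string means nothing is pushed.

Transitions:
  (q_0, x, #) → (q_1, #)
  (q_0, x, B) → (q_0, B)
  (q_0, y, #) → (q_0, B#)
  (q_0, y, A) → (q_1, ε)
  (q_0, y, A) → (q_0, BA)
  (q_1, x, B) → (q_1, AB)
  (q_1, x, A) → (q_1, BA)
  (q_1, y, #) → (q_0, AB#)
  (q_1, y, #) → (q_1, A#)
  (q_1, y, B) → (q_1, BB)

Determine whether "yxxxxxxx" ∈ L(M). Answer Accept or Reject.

Reject

No computation consumes all input and reaches a final state.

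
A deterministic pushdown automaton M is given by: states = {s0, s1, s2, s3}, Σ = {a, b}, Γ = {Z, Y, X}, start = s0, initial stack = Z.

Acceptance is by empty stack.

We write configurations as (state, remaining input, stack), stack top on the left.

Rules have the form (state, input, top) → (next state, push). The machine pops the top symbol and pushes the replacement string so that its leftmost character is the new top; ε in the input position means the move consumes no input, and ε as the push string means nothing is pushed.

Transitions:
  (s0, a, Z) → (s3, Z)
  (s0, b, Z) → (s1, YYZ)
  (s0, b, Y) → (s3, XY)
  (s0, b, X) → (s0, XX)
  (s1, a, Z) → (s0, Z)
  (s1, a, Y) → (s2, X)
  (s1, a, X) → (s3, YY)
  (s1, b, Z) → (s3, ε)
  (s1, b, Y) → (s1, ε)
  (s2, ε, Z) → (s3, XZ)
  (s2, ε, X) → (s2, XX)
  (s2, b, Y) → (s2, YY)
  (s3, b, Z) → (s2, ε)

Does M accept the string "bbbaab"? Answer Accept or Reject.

Accept

(s0, bbbaab, Z) ⊢ (s1, bbaab, YYZ) ⊢ (s1, baab, YZ) ⊢ (s1, aab, Z) ⊢ (s0, ab, Z) ⊢ (s3, b, Z) ⊢ (s2, ε, ε)
All input consumed and the stack is empty.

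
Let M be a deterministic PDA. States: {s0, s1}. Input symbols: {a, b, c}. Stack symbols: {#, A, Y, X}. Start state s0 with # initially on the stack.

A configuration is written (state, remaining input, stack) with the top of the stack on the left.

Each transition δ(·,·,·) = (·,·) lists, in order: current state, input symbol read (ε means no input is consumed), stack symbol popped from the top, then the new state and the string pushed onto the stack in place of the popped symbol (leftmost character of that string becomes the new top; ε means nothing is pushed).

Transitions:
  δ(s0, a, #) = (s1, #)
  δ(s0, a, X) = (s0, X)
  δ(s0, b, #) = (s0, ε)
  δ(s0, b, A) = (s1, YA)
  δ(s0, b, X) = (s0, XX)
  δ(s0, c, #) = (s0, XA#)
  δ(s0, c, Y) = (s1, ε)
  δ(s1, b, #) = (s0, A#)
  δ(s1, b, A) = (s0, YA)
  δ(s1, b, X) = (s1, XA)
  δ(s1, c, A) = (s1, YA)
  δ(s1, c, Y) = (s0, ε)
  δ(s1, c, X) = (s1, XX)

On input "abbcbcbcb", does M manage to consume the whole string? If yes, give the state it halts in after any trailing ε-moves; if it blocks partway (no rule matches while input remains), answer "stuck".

s1

(s0, abbcbcbcb, #)
  read a, top #: go to s1, push # → (s1, bbcbcbcb, #)
  read b, top #: go to s0, push A# → (s0, bcbcbcb, A#)
  read b, top A: go to s1, push YA → (s1, cbcbcb, YA#)
  read c, top Y: go to s0, push ε → (s0, bcbcb, A#)
  read b, top A: go to s1, push YA → (s1, cbcb, YA#)
  read c, top Y: go to s0, push ε → (s0, bcb, A#)
  read b, top A: go to s1, push YA → (s1, cb, YA#)
  read c, top Y: go to s0, push ε → (s0, b, A#)
  read b, top A: go to s1, push YA → (s1, ε, YA#)
All input consumed; M is in state s1.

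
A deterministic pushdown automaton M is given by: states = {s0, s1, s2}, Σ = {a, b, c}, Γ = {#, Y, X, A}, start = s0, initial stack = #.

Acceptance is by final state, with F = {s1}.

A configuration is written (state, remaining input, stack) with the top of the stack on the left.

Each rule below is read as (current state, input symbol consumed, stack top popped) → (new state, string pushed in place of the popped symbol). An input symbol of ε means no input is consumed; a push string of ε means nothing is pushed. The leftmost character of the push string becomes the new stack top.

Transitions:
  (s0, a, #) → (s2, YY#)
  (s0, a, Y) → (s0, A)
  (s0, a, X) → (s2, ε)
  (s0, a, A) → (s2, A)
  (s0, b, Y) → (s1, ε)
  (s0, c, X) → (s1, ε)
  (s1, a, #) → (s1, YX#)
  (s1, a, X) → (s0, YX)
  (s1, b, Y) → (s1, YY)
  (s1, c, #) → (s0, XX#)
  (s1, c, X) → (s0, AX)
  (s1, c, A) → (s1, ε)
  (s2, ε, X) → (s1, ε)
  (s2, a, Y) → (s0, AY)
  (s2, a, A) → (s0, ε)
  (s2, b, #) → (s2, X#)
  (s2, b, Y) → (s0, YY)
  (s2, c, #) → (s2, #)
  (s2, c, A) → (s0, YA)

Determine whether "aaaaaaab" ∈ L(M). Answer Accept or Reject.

(s0, aaaaaaab, #) ⊢ (s2, aaaaaab, YY#) ⊢ (s0, aaaaab, AYY#) ⊢ (s2, aaaab, AYY#) ⊢ (s0, aaab, YY#) ⊢ (s0, aab, AY#) ⊢ (s2, ab, AY#) ⊢ (s0, b, Y#) ⊢ (s1, ε, #)
All input consumed; state s1 ∈ F.

Accept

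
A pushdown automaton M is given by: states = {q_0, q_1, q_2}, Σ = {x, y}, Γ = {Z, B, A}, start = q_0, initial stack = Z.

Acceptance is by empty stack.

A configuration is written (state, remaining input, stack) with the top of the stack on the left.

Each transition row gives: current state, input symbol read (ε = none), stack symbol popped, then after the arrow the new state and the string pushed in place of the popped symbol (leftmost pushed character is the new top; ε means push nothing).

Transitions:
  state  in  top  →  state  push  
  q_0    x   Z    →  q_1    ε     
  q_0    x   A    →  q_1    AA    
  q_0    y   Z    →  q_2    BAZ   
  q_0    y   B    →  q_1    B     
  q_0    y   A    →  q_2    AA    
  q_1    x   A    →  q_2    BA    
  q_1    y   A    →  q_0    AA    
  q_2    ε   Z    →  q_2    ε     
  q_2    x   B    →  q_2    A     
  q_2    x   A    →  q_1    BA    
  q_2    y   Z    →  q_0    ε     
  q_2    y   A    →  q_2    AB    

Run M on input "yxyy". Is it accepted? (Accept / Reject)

Reject

No computation consumes all input and empties the stack.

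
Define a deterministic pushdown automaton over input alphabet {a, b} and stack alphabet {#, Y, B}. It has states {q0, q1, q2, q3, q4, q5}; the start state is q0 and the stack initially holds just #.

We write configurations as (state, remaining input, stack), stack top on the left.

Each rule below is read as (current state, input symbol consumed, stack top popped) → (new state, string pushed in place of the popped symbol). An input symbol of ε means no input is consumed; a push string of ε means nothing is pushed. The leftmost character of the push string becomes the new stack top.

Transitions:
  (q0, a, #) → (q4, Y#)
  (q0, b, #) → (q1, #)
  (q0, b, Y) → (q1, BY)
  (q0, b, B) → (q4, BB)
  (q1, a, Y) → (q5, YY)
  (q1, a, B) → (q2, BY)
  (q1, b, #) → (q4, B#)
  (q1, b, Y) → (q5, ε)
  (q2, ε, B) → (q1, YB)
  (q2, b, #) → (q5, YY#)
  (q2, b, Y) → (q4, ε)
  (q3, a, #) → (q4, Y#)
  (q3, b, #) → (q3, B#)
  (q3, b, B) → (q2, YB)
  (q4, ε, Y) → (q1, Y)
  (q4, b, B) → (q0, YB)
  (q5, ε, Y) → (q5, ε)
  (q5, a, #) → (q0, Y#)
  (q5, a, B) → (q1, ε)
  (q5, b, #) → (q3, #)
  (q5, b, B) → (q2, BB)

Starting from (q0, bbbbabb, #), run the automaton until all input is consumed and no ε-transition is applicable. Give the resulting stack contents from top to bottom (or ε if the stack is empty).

(q0, bbbbabb, #)
  read b, top #: go to q1, push # → (q1, bbbabb, #)
  read b, top #: go to q4, push B# → (q4, bbabb, B#)
  read b, top B: go to q0, push YB → (q0, babb, YB#)
  read b, top Y: go to q1, push BY → (q1, abb, BYB#)
  read a, top B: go to q2, push BY → (q2, bb, BYYB#)
  ε-move, top B: go to q1, push YB → (q1, bb, YBYYB#)
  read b, top Y: go to q5, push ε → (q5, b, BYYB#)
  read b, top B: go to q2, push BB → (q2, ε, BBYYB#)
  ε-move, top B: go to q1, push YB → (q1, ε, YBBYYB#)
All input consumed in state q1 with stack YBBYYB#.

YBBYYB#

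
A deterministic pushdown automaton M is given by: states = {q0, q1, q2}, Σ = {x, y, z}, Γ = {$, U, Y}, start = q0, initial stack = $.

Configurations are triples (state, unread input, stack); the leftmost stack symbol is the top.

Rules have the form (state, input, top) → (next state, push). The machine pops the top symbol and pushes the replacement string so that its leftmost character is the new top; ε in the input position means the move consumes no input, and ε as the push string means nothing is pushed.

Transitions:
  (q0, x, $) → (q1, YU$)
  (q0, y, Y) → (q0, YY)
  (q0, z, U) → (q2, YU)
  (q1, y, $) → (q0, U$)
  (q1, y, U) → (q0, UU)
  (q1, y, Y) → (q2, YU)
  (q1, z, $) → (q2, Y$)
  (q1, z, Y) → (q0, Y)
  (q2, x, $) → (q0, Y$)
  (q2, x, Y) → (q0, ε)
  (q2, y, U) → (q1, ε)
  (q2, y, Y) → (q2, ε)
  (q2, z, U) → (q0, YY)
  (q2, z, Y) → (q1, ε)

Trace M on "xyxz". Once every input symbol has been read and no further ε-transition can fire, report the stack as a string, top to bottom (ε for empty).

YUU$

(q0, xyxz, $)
  read x, top $: go to q1, push YU$ → (q1, yxz, YU$)
  read y, top Y: go to q2, push YU → (q2, xz, YUU$)
  read x, top Y: go to q0, push ε → (q0, z, UU$)
  read z, top U: go to q2, push YU → (q2, ε, YUU$)
All input consumed in state q2 with stack YUU$.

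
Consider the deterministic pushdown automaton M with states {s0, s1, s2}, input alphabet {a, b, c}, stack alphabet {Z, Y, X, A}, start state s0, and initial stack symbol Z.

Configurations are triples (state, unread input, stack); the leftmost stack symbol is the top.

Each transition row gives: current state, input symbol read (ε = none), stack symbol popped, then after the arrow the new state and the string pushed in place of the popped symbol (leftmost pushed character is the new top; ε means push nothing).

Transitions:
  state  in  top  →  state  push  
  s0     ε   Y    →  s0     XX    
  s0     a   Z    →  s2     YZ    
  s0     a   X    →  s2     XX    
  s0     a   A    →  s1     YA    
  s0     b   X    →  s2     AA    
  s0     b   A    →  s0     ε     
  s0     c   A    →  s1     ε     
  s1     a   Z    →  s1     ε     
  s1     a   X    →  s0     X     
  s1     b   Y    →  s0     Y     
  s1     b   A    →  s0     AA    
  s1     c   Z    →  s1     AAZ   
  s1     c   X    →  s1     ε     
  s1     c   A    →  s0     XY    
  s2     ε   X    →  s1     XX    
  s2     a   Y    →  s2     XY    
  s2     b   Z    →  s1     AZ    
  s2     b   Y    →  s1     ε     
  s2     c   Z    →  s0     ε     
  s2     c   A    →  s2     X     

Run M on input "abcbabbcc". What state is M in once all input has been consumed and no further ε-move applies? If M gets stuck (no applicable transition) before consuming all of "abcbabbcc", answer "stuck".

s1

(s0, abcbabbcc, Z) ⊢ (s2, bcbabbcc, YZ) ⊢ (s1, cbabbcc, Z) ⊢ (s1, babbcc, AAZ) ⊢ (s0, abbcc, AAAZ) ⊢ (s1, bbcc, YAAAZ) ⊢ (s0, bcc, YAAAZ) ⊢ (s0, bcc, XXAAAZ) ⊢ (s2, cc, AAXAAAZ) ⊢ (s2, c, XAXAAAZ) ⊢ (s1, c, XXAXAAAZ) ⊢ (s1, ε, XAXAAAZ)
All input consumed; M is in state s1.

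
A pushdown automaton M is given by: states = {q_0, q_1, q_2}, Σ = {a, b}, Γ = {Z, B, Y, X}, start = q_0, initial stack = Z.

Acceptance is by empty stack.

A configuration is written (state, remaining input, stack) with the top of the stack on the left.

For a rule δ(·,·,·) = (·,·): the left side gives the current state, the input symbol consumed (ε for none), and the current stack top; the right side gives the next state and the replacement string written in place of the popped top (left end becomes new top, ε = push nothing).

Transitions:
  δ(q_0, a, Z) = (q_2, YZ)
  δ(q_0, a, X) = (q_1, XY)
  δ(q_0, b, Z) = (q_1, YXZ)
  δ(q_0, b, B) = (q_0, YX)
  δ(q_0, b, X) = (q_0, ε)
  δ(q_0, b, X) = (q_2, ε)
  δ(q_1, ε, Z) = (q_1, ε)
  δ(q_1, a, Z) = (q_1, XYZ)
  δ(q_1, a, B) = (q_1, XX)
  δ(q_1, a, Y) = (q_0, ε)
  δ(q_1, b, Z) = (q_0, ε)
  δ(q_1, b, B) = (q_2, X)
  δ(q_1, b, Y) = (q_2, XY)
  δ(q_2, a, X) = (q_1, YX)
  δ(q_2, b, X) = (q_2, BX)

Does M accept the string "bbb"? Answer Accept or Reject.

No computation consumes all input and empties the stack.

Reject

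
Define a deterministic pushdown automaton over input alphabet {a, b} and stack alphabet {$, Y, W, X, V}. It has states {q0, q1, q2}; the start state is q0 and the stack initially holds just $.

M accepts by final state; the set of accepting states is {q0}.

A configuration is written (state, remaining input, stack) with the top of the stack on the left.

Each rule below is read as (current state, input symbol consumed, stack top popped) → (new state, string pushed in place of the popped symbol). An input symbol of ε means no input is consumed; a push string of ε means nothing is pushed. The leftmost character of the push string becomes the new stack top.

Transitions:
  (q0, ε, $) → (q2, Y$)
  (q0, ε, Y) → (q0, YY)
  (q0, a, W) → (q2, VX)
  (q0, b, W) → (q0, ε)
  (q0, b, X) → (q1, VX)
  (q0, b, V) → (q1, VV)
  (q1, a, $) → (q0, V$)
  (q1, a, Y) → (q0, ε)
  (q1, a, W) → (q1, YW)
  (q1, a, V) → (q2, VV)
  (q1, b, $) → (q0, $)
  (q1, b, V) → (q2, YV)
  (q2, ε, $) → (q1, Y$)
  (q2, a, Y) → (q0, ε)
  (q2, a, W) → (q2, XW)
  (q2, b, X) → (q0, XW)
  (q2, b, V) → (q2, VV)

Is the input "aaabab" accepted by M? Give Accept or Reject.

(q0, aaabab, $)
  ε-move, top $: go to q2, push Y$ → (q2, aaabab, Y$)
  read a, top Y: go to q0, push ε → (q0, aabab, $)
  ε-move, top $: go to q2, push Y$ → (q2, aabab, Y$)
  read a, top Y: go to q0, push ε → (q0, abab, $)
  ε-move, top $: go to q2, push Y$ → (q2, abab, Y$)
  read a, top Y: go to q0, push ε → (q0, bab, $)
  ε-move, top $: go to q2, push Y$ → (q2, bab, Y$)
No transition applies at (q2, bab, Y$); input not fully consumed.

Reject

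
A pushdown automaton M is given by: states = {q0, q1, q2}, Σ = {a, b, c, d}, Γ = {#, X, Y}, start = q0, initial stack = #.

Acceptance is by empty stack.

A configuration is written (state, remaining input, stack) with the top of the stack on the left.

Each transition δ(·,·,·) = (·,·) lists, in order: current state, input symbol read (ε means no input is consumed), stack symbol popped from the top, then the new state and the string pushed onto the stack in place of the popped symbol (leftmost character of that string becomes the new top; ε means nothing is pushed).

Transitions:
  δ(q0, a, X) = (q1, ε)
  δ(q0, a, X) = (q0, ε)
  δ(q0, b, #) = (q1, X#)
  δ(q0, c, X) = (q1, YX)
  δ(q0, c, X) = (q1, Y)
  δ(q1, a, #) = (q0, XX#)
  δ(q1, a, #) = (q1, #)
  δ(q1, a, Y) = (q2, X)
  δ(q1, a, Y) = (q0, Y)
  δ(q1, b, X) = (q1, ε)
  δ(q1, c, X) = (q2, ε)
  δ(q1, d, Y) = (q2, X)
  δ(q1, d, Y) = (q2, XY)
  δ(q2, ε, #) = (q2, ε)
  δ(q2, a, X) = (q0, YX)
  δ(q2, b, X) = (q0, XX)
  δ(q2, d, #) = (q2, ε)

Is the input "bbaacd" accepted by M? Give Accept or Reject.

One accepting computation: (q0, bbaacd, #) ⊢ (q1, baacd, X#) ⊢ (q1, aacd, #) ⊢ (q0, acd, XX#) ⊢ (q1, cd, X#) ⊢ (q2, d, #) ⊢ (q2, ε, ε)
All input consumed and the stack is empty.

Accept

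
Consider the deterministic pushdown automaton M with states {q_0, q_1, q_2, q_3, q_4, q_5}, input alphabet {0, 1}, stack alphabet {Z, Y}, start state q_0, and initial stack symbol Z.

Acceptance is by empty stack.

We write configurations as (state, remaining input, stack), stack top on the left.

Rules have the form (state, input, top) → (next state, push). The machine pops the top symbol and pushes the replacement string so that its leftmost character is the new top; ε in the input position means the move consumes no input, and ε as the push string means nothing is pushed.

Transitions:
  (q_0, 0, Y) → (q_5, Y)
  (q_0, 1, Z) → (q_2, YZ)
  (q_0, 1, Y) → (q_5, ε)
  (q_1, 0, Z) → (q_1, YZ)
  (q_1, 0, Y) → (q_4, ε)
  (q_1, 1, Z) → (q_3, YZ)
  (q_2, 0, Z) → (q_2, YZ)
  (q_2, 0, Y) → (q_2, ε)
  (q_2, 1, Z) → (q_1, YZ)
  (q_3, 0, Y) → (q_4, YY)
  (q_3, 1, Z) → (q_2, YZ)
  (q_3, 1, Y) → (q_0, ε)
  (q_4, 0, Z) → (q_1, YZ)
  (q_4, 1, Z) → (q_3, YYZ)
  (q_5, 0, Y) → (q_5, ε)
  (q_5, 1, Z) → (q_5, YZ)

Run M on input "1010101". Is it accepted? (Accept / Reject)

(q_0, 1010101, Z)
  read 1, top Z: go to q_2, push YZ → (q_2, 010101, YZ)
  read 0, top Y: go to q_2, push ε → (q_2, 10101, Z)
  read 1, top Z: go to q_1, push YZ → (q_1, 0101, YZ)
  read 0, top Y: go to q_4, push ε → (q_4, 101, Z)
  read 1, top Z: go to q_3, push YYZ → (q_3, 01, YYZ)
  read 0, top Y: go to q_4, push YY → (q_4, 1, YYYZ)
No transition applies at (q_4, 1, YYYZ); input not fully consumed.

Reject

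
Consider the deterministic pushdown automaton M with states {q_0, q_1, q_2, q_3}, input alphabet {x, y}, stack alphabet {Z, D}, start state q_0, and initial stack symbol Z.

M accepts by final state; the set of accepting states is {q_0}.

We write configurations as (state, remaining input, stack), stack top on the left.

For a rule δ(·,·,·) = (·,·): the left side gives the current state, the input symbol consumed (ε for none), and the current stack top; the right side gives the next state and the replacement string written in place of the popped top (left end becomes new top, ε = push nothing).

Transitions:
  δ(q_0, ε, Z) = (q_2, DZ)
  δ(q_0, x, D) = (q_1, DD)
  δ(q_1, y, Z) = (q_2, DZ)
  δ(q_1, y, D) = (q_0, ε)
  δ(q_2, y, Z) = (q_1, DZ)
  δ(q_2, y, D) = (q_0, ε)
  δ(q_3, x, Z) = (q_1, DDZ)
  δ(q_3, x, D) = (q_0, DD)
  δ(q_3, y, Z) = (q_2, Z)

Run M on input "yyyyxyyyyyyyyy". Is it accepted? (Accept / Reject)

(q_0, yyyyxyyyyyyyyy, Z)
  ε-move, top Z: go to q_2, push DZ → (q_2, yyyyxyyyyyyyyy, DZ)
  read y, top D: go to q_0, push ε → (q_0, yyyxyyyyyyyyy, Z)
  ε-move, top Z: go to q_2, push DZ → (q_2, yyyxyyyyyyyyy, DZ)
  read y, top D: go to q_0, push ε → (q_0, yyxyyyyyyyyy, Z)
  ε-move, top Z: go to q_2, push DZ → (q_2, yyxyyyyyyyyy, DZ)
  read y, top D: go to q_0, push ε → (q_0, yxyyyyyyyyy, Z)
  ε-move, top Z: go to q_2, push DZ → (q_2, yxyyyyyyyyy, DZ)
  read y, top D: go to q_0, push ε → (q_0, xyyyyyyyyy, Z)
  ε-move, top Z: go to q_2, push DZ → (q_2, xyyyyyyyyy, DZ)
No transition applies at (q_2, xyyyyyyyyy, DZ); input not fully consumed.

Reject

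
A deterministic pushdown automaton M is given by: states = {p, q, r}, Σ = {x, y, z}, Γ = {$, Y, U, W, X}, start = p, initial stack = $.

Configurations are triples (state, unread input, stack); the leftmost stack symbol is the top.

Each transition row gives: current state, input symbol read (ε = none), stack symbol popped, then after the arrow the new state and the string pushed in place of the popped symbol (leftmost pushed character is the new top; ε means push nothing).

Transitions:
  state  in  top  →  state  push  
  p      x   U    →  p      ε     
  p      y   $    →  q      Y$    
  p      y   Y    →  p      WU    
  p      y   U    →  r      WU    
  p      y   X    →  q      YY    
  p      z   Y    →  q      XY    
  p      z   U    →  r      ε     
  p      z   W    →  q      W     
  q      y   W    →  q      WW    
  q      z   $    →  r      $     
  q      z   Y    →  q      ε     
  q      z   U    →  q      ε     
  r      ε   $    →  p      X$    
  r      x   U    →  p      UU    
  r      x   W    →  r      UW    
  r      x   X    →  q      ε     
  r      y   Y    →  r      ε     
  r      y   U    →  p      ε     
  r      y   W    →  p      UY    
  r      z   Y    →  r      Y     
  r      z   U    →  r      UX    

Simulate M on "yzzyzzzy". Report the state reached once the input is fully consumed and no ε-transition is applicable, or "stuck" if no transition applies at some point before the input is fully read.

q

(p, yzzyzzzy, $) ⊢ (q, zzyzzzy, Y$) ⊢ (q, zyzzzy, $) ⊢ (r, yzzzy, $) ⊢ (p, yzzzy, X$) ⊢ (q, zzzy, YY$) ⊢ (q, zzy, Y$) ⊢ (q, zy, $) ⊢ (r, y, $) ⊢ (p, y, X$) ⊢ (q, ε, YY$)
All input consumed; M is in state q.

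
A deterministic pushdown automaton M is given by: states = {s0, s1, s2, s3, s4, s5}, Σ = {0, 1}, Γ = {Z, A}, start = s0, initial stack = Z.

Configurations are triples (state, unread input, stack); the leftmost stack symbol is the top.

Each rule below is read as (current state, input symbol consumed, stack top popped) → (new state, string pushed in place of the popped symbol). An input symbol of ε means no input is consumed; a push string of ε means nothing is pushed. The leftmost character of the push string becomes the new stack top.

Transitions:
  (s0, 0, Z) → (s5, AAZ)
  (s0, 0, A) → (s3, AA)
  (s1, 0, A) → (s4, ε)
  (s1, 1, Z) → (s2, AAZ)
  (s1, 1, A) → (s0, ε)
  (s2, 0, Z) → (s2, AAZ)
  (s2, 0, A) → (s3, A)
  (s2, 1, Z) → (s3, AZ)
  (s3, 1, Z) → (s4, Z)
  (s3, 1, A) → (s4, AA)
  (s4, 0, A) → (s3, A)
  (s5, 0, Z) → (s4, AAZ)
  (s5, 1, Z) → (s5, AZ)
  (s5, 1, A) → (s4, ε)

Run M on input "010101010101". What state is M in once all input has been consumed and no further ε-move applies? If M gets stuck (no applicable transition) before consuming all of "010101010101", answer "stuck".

(s0, 010101010101, Z)
  read 0, top Z: go to s5, push AAZ → (s5, 10101010101, AAZ)
  read 1, top A: go to s4, push ε → (s4, 0101010101, AZ)
  read 0, top A: go to s3, push A → (s3, 101010101, AZ)
  read 1, top A: go to s4, push AA → (s4, 01010101, AAZ)
  read 0, top A: go to s3, push A → (s3, 1010101, AAZ)
  read 1, top A: go to s4, push AA → (s4, 010101, AAAZ)
  read 0, top A: go to s3, push A → (s3, 10101, AAAZ)
  read 1, top A: go to s4, push AA → (s4, 0101, AAAAZ)
  read 0, top A: go to s3, push A → (s3, 101, AAAAZ)
  read 1, top A: go to s4, push AA → (s4, 01, AAAAAZ)
  read 0, top A: go to s3, push A → (s3, 1, AAAAAZ)
  read 1, top A: go to s4, push AA → (s4, ε, AAAAAAZ)
All input consumed; M is in state s4.

s4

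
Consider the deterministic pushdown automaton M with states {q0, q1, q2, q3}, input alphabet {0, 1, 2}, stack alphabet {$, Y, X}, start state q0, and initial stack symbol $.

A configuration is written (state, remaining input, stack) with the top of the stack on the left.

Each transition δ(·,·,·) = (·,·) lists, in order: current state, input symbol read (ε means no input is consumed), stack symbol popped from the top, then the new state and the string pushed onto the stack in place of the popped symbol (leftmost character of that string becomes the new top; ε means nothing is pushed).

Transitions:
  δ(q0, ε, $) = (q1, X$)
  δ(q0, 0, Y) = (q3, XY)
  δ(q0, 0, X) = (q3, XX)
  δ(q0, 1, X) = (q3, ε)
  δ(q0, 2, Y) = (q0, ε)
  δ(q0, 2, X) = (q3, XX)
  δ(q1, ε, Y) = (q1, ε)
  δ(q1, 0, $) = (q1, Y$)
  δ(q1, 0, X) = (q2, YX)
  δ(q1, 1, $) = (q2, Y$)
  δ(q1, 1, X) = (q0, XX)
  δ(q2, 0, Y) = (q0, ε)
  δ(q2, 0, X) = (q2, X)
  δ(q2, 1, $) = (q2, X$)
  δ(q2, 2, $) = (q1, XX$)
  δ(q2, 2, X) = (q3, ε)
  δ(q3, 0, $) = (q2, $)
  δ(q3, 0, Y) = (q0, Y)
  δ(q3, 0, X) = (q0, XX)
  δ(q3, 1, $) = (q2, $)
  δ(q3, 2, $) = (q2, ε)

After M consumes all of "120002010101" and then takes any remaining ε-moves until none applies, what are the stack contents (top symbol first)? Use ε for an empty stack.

XXXXXXX$

(q0, 120002010101, $) ⊢ (q1, 120002010101, X$) ⊢ (q0, 20002010101, XX$) ⊢ (q3, 0002010101, XXX$) ⊢ (q0, 002010101, XXXX$) ⊢ (q3, 02010101, XXXXX$) ⊢ (q0, 2010101, XXXXXX$) ⊢ (q3, 010101, XXXXXXX$) ⊢ (q0, 10101, XXXXXXXX$) ⊢ (q3, 0101, XXXXXXX$) ⊢ (q0, 101, XXXXXXXX$) ⊢ (q3, 01, XXXXXXX$) ⊢ (q0, 1, XXXXXXXX$) ⊢ (q3, ε, XXXXXXX$)
All input consumed in state q3 with stack XXXXXXX$.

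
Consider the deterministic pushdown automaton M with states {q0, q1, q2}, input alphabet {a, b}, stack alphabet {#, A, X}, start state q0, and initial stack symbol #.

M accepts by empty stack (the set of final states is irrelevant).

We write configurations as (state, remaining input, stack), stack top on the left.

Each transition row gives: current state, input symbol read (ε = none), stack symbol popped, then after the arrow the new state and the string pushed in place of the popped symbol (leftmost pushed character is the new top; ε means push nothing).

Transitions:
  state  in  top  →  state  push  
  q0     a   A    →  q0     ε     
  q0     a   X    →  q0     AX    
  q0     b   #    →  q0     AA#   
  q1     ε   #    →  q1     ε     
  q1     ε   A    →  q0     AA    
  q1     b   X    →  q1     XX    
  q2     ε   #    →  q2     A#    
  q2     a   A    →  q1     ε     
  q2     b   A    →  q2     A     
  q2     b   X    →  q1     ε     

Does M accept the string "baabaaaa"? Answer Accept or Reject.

(q0, baabaaaa, #)
  read b, top #: go to q0, push AA# → (q0, aabaaaa, AA#)
  read a, top A: go to q0, push ε → (q0, abaaaa, A#)
  read a, top A: go to q0, push ε → (q0, baaaa, #)
  read b, top #: go to q0, push AA# → (q0, aaaa, AA#)
  read a, top A: go to q0, push ε → (q0, aaa, A#)
  read a, top A: go to q0, push ε → (q0, aa, #)
No transition applies at (q0, aa, #); input not fully consumed.

Reject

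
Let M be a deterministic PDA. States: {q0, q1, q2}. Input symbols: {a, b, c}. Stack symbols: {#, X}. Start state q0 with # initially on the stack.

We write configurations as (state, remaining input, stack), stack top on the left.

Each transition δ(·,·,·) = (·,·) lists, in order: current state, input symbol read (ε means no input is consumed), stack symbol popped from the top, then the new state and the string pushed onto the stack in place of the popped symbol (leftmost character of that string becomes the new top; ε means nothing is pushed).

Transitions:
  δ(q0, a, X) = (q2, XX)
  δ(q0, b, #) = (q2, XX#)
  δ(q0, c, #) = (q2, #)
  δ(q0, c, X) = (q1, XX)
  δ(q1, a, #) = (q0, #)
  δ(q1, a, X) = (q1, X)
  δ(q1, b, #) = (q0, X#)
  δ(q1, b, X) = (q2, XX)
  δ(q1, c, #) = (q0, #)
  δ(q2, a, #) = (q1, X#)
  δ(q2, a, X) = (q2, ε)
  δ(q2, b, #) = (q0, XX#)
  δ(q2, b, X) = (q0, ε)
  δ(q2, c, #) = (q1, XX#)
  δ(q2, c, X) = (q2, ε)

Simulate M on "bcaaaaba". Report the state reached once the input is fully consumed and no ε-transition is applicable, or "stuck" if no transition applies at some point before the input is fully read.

q2

(q0, bcaaaaba, #)
  read b, top #: go to q2, push XX# → (q2, caaaaba, XX#)
  read c, top X: go to q2, push ε → (q2, aaaaba, X#)
  read a, top X: go to q2, push ε → (q2, aaaba, #)
  read a, top #: go to q1, push X# → (q1, aaba, X#)
  read a, top X: go to q1, push X → (q1, aba, X#)
  read a, top X: go to q1, push X → (q1, ba, X#)
  read b, top X: go to q2, push XX → (q2, a, XX#)
  read a, top X: go to q2, push ε → (q2, ε, X#)
All input consumed; M is in state q2.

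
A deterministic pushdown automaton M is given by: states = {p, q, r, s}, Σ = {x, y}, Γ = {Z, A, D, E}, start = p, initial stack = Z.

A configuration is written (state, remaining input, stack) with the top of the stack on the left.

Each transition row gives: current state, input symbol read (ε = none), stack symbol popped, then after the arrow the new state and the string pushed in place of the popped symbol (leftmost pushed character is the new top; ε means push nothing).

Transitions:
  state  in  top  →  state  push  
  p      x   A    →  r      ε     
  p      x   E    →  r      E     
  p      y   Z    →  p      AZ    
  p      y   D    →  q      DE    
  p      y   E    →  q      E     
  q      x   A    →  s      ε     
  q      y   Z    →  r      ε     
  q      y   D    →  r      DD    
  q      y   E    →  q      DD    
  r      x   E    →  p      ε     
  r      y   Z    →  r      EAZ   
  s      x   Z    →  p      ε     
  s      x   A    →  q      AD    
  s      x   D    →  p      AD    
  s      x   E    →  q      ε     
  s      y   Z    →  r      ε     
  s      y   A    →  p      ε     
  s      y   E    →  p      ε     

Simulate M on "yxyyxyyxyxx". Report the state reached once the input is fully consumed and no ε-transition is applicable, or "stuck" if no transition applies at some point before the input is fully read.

(p, yxyyxyyxyxx, Z)
  read y, top Z: go to p, push AZ → (p, xyyxyyxyxx, AZ)
  read x, top A: go to r, push ε → (r, yyxyyxyxx, Z)
  read y, top Z: go to r, push EAZ → (r, yxyyxyxx, EAZ)
No transition for (r, y, top E); M blocks with input yxyyxyxx remaining.

stuck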